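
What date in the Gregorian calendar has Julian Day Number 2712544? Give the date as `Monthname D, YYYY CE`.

Counting from JDN 2299161 = 15 Oct 1582 gives an offset of 413383 days.

August 5, 2714 CE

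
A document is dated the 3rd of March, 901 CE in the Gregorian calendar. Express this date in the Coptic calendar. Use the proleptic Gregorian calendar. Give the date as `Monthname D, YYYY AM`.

Paremhat 2, 617 AM

Julian Day Number of the source date = 2050205.
Converting JDN 2050205 to the Coptic calendar gives 2 Paremhat 617 AM.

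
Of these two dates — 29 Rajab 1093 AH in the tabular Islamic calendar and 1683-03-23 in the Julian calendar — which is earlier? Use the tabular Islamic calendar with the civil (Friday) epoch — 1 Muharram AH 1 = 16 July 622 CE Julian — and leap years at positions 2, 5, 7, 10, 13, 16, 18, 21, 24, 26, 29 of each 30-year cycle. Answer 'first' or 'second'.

First date → JDN 2335613; second date → JDN 2335855.
JDN 2335613 < JDN 2335855, so the first date is earlier.

first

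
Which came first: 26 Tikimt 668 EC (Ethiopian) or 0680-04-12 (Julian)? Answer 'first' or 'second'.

first

First date → JDN 1967898; second date → JDN 1969530.
JDN 1967898 < JDN 1969530, so the first date is earlier.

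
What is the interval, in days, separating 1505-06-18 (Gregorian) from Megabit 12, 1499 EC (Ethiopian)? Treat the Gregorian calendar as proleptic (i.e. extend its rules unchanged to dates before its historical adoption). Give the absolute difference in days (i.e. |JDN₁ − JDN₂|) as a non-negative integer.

638

First date → JDN 2270918; second date → JDN 2271556.
The interval is |2270918 − 2271556| = 638 days.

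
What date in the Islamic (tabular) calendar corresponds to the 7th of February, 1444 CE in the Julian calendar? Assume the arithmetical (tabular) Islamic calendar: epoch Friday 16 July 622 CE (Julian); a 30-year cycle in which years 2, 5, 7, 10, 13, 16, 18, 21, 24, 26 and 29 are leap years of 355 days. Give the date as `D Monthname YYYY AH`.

17 Shawwal 847 AH

The source date corresponds to 16 February 1444 in the proleptic Gregorian calendar (JDN 2248516).
That day falls on 17 Shawwal 847 AH in the tabular Islamic calendar.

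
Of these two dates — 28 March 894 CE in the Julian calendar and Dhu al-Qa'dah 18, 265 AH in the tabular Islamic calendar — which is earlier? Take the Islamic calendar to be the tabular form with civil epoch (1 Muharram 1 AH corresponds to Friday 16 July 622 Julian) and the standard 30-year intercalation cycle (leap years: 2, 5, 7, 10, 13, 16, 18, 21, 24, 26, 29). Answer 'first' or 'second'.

second

First date → JDN 2047678; second date → JDN 2042305.
JDN 2042305 < JDN 2047678, so the second date is earlier.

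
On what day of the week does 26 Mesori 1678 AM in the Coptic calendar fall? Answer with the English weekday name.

Saturday

Equivalently 1 September 1962 Gregorian, JDN 2437909.
2437909 ≡ 5 (mod 7); counting from Monday = 0 gives Saturday.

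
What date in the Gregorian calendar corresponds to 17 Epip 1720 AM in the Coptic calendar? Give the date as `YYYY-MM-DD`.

2004-07-24

Julian Day Number of the source date = 2453211.
Converting JDN 2453211 to the Gregorian calendar gives 24 July 2004 CE.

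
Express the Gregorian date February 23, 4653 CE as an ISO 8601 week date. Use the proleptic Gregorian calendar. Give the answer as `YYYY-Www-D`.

4653-W08-3

The weekday is Wednesday (ISO weekday 3).
That Wednesday belongs to ISO week 8 of ISO year 4653.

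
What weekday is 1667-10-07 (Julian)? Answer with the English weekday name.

This is JDN 2330209 (17 October 1667 Gregorian).
JDN 2330209 mod 7 = 0, and JDN 0 was a Monday, so this is a Monday.

Monday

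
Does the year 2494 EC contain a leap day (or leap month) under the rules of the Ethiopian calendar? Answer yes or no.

no

2494 mod 4 = 2; in the Ethiopian calendar a year is leap when year mod 4 = 3, so it is a common year.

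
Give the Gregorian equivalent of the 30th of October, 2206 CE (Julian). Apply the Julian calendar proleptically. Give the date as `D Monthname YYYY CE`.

At this point the Julian calendar is 15 days behind the Gregorian.
30 October 2206 Julian + 15 days → 14 November 2206 Gregorian.

14 November 2206 CE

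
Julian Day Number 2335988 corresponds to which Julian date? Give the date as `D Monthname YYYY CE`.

JDN 2335988 is 13 August 1683 in the Gregorian calendar.
In the Julian calendar that day is 3 August 1683 CE.

3 August 1683 CE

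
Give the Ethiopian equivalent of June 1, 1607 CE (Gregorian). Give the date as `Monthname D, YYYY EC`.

Ginbot 27, 1599 EC

Both dates share Julian Day Number 2308156; in the Ethiopian calendar that is 27 Ginbot 1599 EC.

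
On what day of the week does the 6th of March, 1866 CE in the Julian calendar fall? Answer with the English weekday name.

This is JDN 2402679 (18 March 1866 Gregorian).
Since JDN mod 7 = 6 (0 = Monday), the day is Sunday.

Sunday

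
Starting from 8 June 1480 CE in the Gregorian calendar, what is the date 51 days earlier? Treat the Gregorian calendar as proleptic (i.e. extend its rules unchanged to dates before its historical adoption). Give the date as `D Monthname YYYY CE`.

18 April 1480 CE

JDN of 8 June 1480 CE = 2261778.
2261778 − 51 = 2261727.
JDN 2261727 in the Gregorian calendar is 18 April 1480 CE.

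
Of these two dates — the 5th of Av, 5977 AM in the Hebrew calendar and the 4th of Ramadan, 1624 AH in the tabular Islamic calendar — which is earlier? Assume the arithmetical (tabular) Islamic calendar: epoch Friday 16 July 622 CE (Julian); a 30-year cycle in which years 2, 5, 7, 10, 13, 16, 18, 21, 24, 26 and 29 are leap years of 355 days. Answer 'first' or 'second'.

The two dates have Julian Day Numbers 2531022 and 2523816 respectively.
Since 2523816 < 2531022, the second date comes first.

second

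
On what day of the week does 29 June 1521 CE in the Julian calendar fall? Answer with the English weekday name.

Equivalently 9 July 1521 Gregorian, JDN 2276783.
JDN 2276783 mod 7 = 5, and JDN 0 was a Monday, so this is a Saturday.

Saturday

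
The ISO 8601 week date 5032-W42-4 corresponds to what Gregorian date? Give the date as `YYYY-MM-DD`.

ISO week 1 of 5032 is the week containing the first Thursday of 5032.
Week 42, day 4 (Thursday) lands on 5032-10-18.

5032-10-18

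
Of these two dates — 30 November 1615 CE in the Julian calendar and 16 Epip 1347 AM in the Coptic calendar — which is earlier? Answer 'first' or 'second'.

first

First date → JDN 2311270; second date → JDN 2316971.
JDN 2311270 < JDN 2316971, so the first date is earlier.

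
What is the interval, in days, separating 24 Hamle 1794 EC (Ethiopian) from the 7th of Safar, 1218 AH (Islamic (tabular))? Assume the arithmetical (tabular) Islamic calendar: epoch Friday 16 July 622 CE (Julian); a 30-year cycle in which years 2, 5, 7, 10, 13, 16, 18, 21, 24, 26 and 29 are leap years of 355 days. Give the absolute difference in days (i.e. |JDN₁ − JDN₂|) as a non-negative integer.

303

First date → JDN 2379437; second date → JDN 2379740.
The interval is |2379437 − 2379740| = 303 days.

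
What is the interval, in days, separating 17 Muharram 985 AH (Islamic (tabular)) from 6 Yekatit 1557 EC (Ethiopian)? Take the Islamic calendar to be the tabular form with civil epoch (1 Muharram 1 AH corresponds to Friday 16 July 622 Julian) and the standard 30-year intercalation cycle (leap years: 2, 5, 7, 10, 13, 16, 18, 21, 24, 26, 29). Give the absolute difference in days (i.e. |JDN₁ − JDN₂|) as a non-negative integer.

4448

JDN of the first date = 2297153.
JDN of the second date = 2292705.
|2292705 − 2297153| = 4448.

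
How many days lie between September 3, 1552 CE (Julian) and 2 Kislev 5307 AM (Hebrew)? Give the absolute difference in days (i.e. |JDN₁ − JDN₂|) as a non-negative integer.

First date → JDN 2288172; second date → JDN 2286034.
The interval is |2288172 − 2286034| = 2138 days.

2138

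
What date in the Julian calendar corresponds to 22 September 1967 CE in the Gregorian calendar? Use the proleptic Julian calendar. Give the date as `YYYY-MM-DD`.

At this point the Julian calendar is 13 days behind the Gregorian.
22 September 1967 Gregorian − 13 days → 9 September 1967 Julian.

1967-09-09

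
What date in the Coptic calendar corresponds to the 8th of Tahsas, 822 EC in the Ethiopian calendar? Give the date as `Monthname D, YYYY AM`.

Julian Day Number of the source date = 2024188.
Converting JDN 2024188 to the Coptic calendar gives 8 Koiak 546 AM.

Koiak 8, 546 AM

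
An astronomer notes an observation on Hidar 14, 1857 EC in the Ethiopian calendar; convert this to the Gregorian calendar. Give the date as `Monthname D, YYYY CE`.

Julian Day Number of the source date = 2402198.
Converting JDN 2402198 to the Gregorian calendar gives 22 November 1864 CE.

November 22, 1864 CE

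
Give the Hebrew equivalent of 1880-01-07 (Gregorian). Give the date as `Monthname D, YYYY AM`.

Tevet 23, 5640 AM

Julian Day Number of the source date = 2407722.
Converting JDN 2407722 to the Hebrew calendar gives 23 Tevet 5640 AM.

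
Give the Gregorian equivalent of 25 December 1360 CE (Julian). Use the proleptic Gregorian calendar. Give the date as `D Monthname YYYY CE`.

2 January 1361 CE

The Julian–Gregorian offset here is 8 days (Julian trailing).
25 December 1360 Julian + 8 days → 2 January 1361 Gregorian.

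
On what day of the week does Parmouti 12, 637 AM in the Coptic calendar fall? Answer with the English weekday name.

In the proleptic Gregorian calendar this is 12 April 921 (JDN 2057550).
JDN 2057550 mod 7 = 5, and JDN 0 was a Monday, so this is a Saturday.

Saturday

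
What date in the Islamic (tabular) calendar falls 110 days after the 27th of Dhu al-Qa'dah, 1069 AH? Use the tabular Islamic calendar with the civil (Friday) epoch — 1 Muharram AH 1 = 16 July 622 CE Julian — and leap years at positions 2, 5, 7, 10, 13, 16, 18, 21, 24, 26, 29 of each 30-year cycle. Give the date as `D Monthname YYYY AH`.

The starting date is JDN 2327225; 2327225 + 110 = 2327335.
JDN 2327335 corresponds to 19 Rabi' al-Awwal 1070 AH.

19 Rabi' al-Awwal 1070 AH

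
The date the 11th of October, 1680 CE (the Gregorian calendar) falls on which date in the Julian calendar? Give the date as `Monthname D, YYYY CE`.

At this point the Julian calendar is 10 days behind the Gregorian.
11 October 1680 Gregorian − 10 days → 1 October 1680 Julian.

October 1, 1680 CE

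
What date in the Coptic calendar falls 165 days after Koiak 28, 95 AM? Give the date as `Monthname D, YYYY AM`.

The starting date is JDN 1859480; 1859480 + 165 = 1859645.
JDN 1859645 corresponds to Paoni 13, 95 AM.

Paoni 13, 95 AM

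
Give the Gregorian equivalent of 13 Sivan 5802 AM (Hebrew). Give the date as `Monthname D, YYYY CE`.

Both dates share Julian Day Number 2467037; in the Gregorian calendar that is 1 June 2042 CE.

June 1, 2042 CE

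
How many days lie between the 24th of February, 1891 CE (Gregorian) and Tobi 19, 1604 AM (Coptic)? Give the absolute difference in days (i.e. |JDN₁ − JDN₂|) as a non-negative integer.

First date → JDN 2411788; second date → JDN 2410664.
The interval is |2411788 − 2410664| = 1124 days.

1124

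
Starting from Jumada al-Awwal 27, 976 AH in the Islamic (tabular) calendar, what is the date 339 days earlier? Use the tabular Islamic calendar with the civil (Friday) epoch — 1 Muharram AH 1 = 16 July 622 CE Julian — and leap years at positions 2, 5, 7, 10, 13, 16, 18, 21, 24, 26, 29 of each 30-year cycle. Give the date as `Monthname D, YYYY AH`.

Jumada al-Thani 12, 975 AH

JDN of Jumada al-Awwal 27, 976 AH = 2294091.
2294091 − 339 = 2293752.
JDN 2293752 in the tabular Islamic calendar is Jumada al-Thani 12, 975 AH.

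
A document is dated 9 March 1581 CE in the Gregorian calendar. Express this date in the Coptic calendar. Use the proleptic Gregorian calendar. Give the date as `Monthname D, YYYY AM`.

Paremhat 3, 1297 AM

Julian Day Number of the source date = 2298576.
Converting JDN 2298576 to the Coptic calendar gives 3 Paremhat 1297 AM.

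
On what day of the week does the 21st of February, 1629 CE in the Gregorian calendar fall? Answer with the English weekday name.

Wednesday

2316092 ≡ 2 (mod 7); counting from Monday = 0 gives Wednesday.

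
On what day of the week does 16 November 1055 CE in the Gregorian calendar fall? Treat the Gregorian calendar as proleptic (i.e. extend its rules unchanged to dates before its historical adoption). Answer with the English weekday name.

Friday

Since JDN mod 7 = 4 (0 = Monday), the day is Friday.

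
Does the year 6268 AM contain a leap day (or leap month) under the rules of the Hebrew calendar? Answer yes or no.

Hebrew year 6268 is year 17 of its 19-year Metonic cycle; leap years are at positions 3, 6, 8, 11, 14, 17, 19, so it is a leap year (13 months).

yes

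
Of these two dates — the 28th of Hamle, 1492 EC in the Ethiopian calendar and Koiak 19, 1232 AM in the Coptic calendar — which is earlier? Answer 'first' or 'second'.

first

First date → JDN 2269136; second date → JDN 2274761.
JDN 2269136 < JDN 2274761, so the first date is earlier.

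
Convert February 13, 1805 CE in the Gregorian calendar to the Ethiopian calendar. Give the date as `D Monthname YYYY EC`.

7 Yekatit 1797 EC

Julian Day Number of the source date = 2380366.
Converting JDN 2380366 to the Ethiopian calendar gives 7 Yekatit 1797 EC.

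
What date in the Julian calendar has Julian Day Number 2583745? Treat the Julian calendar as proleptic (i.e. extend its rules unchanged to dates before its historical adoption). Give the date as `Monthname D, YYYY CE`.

The Gregorian equivalent of JDN 2583745 is 14 December 2361.
In the Julian calendar that day is November 28, 2361 CE.

November 28, 2361 CE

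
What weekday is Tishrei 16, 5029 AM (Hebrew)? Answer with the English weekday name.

This is JDN 2184463 (2 October 1268 Gregorian).
Since JDN mod 7 = 1 (0 = Monday), the day is Tuesday.

Tuesday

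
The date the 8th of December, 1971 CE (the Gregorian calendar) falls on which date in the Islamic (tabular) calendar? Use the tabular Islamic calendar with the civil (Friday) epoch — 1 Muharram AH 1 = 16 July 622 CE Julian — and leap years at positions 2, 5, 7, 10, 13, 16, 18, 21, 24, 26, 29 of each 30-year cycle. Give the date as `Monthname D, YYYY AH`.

Shawwal 19, 1391 AH

Both dates share Julian Day Number 2441294; in the tabular Islamic calendar that is 19 Shawwal 1391 AH.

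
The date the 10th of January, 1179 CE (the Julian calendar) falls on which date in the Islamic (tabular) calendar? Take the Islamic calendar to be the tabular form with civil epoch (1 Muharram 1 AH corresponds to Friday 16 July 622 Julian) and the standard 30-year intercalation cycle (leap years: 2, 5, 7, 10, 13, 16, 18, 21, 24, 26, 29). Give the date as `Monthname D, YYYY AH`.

Both dates share Julian Day Number 2151697; in the tabular Islamic calendar that is 29 Rajab 574 AH.

Rajab 29, 574 AH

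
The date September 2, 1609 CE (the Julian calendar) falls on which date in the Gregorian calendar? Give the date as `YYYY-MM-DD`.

1609-09-12

At this point the Julian calendar is 10 days behind the Gregorian.
2 September 1609 Julian + 10 days → 12 September 1609 Gregorian.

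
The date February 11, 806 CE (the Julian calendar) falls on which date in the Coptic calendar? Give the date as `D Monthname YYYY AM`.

Julian Day Number of the source date = 2015491.
Converting JDN 2015491 to the Coptic calendar gives 17 Meshir 522 AM.

17 Meshir 522 AM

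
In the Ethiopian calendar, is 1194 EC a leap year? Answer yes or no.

no

1194 mod 4 = 2; in the Ethiopian calendar a year is leap when year mod 4 = 3, so it is a common year.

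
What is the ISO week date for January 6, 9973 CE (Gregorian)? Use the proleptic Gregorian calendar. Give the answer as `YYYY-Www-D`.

9973-W01-6

The weekday is Saturday (ISO weekday 6).
That Saturday belongs to ISO week 1 of ISO year 9973.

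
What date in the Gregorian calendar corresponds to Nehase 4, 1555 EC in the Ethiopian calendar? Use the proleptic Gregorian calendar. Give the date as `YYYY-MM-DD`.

1563-08-07

Both dates share Julian Day Number 2292152; in the Gregorian calendar that is 7 August 1563 CE.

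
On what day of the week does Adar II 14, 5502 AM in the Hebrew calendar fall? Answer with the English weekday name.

Equivalently 20 March 1742 Gregorian, JDN 2357391.
2357391 ≡ 1 (mod 7); counting from Monday = 0 gives Tuesday.

Tuesday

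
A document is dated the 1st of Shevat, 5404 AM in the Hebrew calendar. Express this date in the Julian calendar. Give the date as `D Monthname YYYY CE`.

30 December 1643 CE

Julian Day Number of the source date = 2321527.
Converting JDN 2321527 to the Julian calendar gives 30 December 1643 CE.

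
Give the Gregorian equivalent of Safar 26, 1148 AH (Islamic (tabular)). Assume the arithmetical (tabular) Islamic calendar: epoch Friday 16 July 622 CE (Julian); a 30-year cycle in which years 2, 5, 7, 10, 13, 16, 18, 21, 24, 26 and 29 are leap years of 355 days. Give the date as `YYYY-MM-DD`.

1735-07-18

Julian Day Number of the source date = 2354954.
Converting JDN 2354954 to the Gregorian calendar gives 18 July 1735 CE.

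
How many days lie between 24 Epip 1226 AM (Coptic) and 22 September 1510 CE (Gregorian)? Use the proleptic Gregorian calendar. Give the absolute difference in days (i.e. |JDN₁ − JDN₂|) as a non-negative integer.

First date → JDN 2272784; second date → JDN 2272840.
The interval is |2272784 − 2272840| = 56 days.

56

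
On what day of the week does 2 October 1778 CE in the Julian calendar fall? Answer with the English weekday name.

In the Gregorian calendar this is 13 October 1778 (JDN 2370747).
2370747 ≡ 1 (mod 7); counting from Monday = 0 gives Tuesday.

Tuesday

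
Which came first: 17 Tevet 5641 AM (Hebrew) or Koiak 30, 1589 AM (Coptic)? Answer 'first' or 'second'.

second

First date → JDN 2408069; second date → JDN 2405166.
JDN 2405166 < JDN 2408069, so the second date is earlier.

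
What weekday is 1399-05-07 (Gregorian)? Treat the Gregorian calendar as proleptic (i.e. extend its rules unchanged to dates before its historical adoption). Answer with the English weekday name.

JDN 2232161 mod 7 = 1, and JDN 0 was a Monday, so this is a Tuesday.

Tuesday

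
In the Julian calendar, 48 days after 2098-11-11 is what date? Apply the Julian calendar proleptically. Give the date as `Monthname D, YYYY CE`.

The starting date is JDN 2487667; 2487667 + 48 = 2487715.
JDN 2487715 corresponds to December 29, 2098 CE.

December 29, 2098 CE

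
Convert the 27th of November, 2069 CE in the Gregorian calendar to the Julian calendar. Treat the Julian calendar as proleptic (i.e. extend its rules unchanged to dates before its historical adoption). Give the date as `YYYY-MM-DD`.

2069-11-14

The Julian–Gregorian offset here is 13 days (Julian trailing).
27 November 2069 Gregorian − 13 days → 14 November 2069 Julian.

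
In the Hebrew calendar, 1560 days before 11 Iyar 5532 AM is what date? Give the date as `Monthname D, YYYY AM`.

Shevat 17, 5528 AM

Counting 1560 days back from JDN 2368404 reaches JDN 2366844, which is Shevat 17, 5528 AM.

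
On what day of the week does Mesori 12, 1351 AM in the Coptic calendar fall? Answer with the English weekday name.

Wednesday

This is JDN 2318458 (15 August 1635 Gregorian).
JDN 2318458 mod 7 = 2, and JDN 0 was a Monday, so this is a Wednesday.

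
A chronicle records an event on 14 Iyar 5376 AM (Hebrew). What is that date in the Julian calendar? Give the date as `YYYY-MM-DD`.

Julian Day Number of the source date = 2311413.
Converting JDN 2311413 to the Julian calendar gives 21 April 1616 CE.

1616-04-21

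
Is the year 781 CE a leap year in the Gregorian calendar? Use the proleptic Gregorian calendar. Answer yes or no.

no

781 is not divisible by 4, so it is a common year.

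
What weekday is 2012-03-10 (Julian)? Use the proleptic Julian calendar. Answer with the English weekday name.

Friday

Equivalently 23 March 2012 Gregorian, JDN 2456010.
2456010 ≡ 4 (mod 7); counting from Monday = 0 gives Friday.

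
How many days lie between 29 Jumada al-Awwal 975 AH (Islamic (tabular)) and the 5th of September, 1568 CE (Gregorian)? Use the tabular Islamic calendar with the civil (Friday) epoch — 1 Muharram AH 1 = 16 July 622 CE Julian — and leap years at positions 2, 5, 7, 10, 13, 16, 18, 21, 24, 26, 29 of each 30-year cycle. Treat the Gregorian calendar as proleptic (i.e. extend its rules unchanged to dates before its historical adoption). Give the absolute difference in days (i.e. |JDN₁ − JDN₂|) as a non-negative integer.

269

JDN of the first date = 2293739.
JDN of the second date = 2294008.
|2294008 − 2293739| = 269.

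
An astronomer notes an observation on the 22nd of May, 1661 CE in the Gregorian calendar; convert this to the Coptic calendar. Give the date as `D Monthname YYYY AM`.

Julian Day Number of the source date = 2327870.
Converting JDN 2327870 to the Coptic calendar gives 17 Pashons 1377 AM.

17 Pashons 1377 AM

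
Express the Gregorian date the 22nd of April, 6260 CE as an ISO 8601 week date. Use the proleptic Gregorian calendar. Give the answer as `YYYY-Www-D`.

6260-W16-7

The weekday is Sunday (ISO weekday 7).
That Sunday belongs to ISO week 16 of ISO year 6260.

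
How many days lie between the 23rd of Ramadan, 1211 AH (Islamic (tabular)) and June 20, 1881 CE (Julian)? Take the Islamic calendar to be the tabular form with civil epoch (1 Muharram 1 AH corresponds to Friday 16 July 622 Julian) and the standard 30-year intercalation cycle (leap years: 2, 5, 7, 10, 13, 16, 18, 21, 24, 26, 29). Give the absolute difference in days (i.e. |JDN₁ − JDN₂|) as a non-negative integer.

JDN of the first date = 2377482.
JDN of the second date = 2408264.
|2408264 − 2377482| = 30782.

30782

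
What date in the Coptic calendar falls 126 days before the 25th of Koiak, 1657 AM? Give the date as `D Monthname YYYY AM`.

JDN of the 25th of Koiak, 1657 AM = 2429998.
2429998 − 126 = 2429872.
JDN 2429872 in the Coptic calendar is 24 Mesori 1656 AM.

24 Mesori 1656 AM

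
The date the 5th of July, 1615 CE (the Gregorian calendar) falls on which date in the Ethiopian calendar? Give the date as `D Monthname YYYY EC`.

1 Hamle 1607 EC

Julian Day Number of the source date = 2311112.
Converting JDN 2311112 to the Ethiopian calendar gives 1 Hamle 1607 EC.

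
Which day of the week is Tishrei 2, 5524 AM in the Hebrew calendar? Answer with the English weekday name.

In the Gregorian calendar this is 9 September 1763 (JDN 2365234).
2365234 ≡ 4 (mod 7); counting from Monday = 0 gives Friday.

Friday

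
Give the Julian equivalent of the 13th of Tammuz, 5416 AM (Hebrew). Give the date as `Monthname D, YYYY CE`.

Both dates share Julian Day Number 2326088; in the Julian calendar that is 25 June 1656 CE.

June 25, 1656 CE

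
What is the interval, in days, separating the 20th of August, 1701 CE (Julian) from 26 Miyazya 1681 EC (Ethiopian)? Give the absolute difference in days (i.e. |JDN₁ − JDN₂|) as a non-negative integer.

4504

First date → JDN 2342580; second date → JDN 2338076.
The interval is |2342580 − 2338076| = 4504 days.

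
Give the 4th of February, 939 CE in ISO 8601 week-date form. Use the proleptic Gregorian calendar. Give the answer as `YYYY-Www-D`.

0939-W06-3

The weekday is Wednesday (ISO weekday 3).
That Wednesday belongs to ISO week 6 of ISO year 939.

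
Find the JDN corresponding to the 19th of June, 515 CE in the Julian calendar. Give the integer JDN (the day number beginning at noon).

Equivalently 21 June 515 (proleptic Gregorian).
JDN 2299161 is 15 October 1582 CE (Gregorian); the target day is −389830 days from there, so JDN = 1909331.

1909331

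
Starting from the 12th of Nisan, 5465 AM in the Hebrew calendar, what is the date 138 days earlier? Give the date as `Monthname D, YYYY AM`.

Counting 138 days back from JDN 2343894 reaches JDN 2343756, which is Cheshvan 22, 5465 AM.

Cheshvan 22, 5465 AM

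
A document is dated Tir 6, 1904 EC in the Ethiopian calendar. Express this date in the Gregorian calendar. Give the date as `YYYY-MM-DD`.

Julian Day Number of the source date = 2419417.
Converting JDN 2419417 to the Gregorian calendar gives 15 January 1912 CE.

1912-01-15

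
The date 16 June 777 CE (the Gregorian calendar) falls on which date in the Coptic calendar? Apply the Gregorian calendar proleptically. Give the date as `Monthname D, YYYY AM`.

Both dates share Julian Day Number 2005020; in the Coptic calendar that is 18 Paoni 493 AM.

Paoni 18, 493 AM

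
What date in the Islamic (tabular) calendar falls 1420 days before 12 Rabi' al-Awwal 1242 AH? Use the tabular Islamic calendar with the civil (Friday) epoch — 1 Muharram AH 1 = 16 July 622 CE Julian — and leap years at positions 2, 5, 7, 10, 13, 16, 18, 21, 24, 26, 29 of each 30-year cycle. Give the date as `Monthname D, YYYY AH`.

Rabi' al-Awwal 9, 1238 AH

JDN of 12 Rabi' al-Awwal 1242 AH = 2388279.
2388279 − 1420 = 2386859.
JDN 2386859 in the tabular Islamic calendar is Rabi' al-Awwal 9, 1238 AH.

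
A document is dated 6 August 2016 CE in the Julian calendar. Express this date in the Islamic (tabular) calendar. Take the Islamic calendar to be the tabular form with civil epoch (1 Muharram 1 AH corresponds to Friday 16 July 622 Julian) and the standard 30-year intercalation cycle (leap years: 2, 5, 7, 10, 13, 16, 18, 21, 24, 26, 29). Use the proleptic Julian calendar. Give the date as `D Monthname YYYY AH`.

Julian Day Number of the source date = 2457620.
Converting JDN 2457620 to the tabular Islamic calendar gives 15 Dhu al-Qa'dah 1437 AH.

15 Dhu al-Qa'dah 1437 AH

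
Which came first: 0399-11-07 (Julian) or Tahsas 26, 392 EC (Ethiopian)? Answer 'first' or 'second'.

First date → JDN 1867103; second date → JDN 1867149.
JDN 1867103 < JDN 1867149, so the first date is earlier.

first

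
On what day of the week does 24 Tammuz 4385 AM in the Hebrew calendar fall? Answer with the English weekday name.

This is JDN 1949526 (9 July 625 Gregorian).
Since JDN mod 7 = 5 (0 = Monday), the day is Saturday.

Saturday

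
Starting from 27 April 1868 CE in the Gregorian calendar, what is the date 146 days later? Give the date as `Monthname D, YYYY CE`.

September 20, 1868 CE

JDN of 27 April 1868 CE = 2403450.
2403450 + 146 = 2403596.
JDN 2403596 in the Gregorian calendar is September 20, 1868 CE.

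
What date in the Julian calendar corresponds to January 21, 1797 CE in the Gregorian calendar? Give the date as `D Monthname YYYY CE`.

10 January 1797 CE

At this point the Julian calendar is 11 days behind the Gregorian.
21 January 1797 Gregorian − 11 days → 10 January 1797 Julian.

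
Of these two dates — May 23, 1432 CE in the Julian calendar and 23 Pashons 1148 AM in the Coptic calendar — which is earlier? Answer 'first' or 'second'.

second

The two dates have Julian Day Numbers 2244239 and 2244234 respectively.
Since 2244234 < 2244239, the second date comes first.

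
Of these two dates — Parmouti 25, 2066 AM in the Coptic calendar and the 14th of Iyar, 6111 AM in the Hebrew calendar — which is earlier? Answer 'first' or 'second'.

first

Converting both to JDN: 2579505 vs 2579875; the smaller is the first.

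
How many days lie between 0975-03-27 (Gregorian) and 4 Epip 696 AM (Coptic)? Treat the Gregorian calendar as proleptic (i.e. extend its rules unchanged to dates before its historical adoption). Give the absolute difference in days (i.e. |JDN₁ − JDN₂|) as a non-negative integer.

1925

JDN of the first date = 2077257.
JDN of the second date = 2079182.
|2079182 − 2077257| = 1925.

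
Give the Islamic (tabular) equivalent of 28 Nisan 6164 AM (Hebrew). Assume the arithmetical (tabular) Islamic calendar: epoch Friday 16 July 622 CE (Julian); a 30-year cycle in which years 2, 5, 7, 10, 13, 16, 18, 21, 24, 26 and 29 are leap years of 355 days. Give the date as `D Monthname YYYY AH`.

The source date corresponds to 8 May 2404 in the Gregorian calendar (JDN 2599231).
That day falls on 27 Jumada al-Thani 1837 AH in the tabular Islamic calendar.

27 Jumada al-Thani 1837 AH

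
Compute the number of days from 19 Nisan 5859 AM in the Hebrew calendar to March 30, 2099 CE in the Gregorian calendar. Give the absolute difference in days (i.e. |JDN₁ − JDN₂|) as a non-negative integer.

10

First date → JDN 2487803; second date → JDN 2487793.
The interval is |2487803 − 2487793| = 10 days.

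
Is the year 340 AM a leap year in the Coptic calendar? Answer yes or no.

no

340 mod 4 = 0; in the Coptic calendar a year is leap when year mod 4 = 3, so it is a common year.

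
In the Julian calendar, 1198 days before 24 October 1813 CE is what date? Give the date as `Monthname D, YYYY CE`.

July 14, 1810 CE

JDN of 24 October 1813 CE = 2383553.
2383553 − 1198 = 2382355.
JDN 2382355 in the Julian calendar is July 14, 1810 CE.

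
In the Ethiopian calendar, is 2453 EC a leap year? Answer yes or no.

no

2453 mod 4 = 1; in the Ethiopian calendar a year is leap when year mod 4 = 3, so it is a common year.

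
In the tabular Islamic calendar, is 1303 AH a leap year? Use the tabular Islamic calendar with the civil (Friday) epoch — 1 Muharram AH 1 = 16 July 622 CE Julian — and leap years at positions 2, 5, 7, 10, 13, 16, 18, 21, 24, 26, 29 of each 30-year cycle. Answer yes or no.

yes

Year 1303 AH is year 13 of its 30-year cycle; leap positions are 2, 5, 7, 10, 13, 16, 18, 21, 24, 26, 29, so it is a leap year (355 days).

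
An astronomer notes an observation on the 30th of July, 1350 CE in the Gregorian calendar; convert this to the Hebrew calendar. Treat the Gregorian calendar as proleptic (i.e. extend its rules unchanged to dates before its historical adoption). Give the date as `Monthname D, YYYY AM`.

Julian Day Number of the source date = 2214348.
Converting JDN 2214348 to the Hebrew calendar gives 16 Av 5110 AM.

Av 16, 5110 AM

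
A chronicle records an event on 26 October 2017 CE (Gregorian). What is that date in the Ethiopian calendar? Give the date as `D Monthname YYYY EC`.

16 Tikimt 2010 EC

Both dates share Julian Day Number 2458053; in the Ethiopian calendar that is 16 Tikimt 2010 EC.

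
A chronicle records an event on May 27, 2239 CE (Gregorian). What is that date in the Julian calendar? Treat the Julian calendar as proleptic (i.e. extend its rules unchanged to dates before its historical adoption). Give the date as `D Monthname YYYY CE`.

12 May 2239 CE

For dates in this range the Gregorian date is 15 days ahead of the Julian.
27 May 2239 Gregorian − 15 days → 12 May 2239 Julian.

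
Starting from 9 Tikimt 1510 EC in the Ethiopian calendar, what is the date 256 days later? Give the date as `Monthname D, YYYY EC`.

JDN of 9 Tikimt 1510 EC = 2275421.
2275421 + 256 = 2275677.
JDN 2275677 in the Ethiopian calendar is Sene 25, 1510 EC.

Sene 25, 1510 EC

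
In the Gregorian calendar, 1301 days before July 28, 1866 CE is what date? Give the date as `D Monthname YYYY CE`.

4 January 1863 CE

Counting 1301 days back from JDN 2402811 reaches JDN 2401510, which is 4 January 1863 CE.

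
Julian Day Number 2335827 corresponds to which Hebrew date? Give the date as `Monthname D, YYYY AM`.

JDN 2335827 is 5 March 1683 in the Gregorian calendar.
In the Hebrew calendar that day is Adar 7, 5443 AM.

Adar 7, 5443 AM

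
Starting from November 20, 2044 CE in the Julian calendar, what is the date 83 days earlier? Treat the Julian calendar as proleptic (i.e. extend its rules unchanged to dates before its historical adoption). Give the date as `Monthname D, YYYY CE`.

Counting 83 days back from JDN 2467953 reaches JDN 2467870, which is August 29, 2044 CE.

August 29, 2044 CE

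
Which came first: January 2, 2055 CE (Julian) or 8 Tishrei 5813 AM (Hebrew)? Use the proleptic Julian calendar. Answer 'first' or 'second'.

Converting both to JDN: 2471648 vs 2470812; the smaller is the second.

second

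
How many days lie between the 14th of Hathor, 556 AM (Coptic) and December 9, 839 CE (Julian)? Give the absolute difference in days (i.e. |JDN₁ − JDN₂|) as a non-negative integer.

28

JDN of the first date = 2027817.
JDN of the second date = 2027845.
|2027845 − 2027817| = 28.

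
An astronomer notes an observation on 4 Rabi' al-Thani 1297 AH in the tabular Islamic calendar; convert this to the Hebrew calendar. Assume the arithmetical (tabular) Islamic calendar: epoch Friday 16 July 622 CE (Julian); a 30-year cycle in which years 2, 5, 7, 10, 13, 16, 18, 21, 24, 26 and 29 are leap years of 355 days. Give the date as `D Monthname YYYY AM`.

4 Nisan 5640 AM

Julian Day Number of the source date = 2407791.
Converting JDN 2407791 to the Hebrew calendar gives 4 Nisan 5640 AM.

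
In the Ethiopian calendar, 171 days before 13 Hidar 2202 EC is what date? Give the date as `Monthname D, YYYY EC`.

Ginbot 27, 2201 EC

JDN of 13 Hidar 2202 EC = 2528208.
2528208 − 171 = 2528037.
JDN 2528037 in the Ethiopian calendar is Ginbot 27, 2201 EC.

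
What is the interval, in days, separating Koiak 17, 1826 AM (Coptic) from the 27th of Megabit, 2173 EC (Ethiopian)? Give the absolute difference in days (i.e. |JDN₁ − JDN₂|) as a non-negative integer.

JDN of the first date = 2491717.
JDN of the second date = 2517750.
|2517750 − 2491717| = 26033.

26033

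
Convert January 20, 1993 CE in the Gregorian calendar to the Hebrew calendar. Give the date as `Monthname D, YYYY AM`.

Julian Day Number of the source date = 2449008.
Converting JDN 2449008 to the Hebrew calendar gives 27 Tevet 5753 AM.

Tevet 27, 5753 AM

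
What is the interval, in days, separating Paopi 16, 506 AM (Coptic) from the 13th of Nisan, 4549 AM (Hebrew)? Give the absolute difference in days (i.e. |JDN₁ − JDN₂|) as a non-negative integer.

184

JDN of the first date = 2009526.
JDN of the second date = 2009342.
|2009342 − 2009526| = 184.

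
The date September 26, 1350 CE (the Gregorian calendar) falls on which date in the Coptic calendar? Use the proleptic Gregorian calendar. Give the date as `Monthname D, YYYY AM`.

Thout 21, 1067 AM

Julian Day Number of the source date = 2214406.
Converting JDN 2214406 to the Coptic calendar gives 21 Thout 1067 AM.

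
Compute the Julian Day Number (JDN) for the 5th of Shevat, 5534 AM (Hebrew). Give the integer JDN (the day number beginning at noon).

2369017

In the Gregorian calendar the same day is 17 January 1774.
JDN 2451545 is 1 January 2000 CE (Gregorian); the target day is −82528 days from there, so JDN = 2369017.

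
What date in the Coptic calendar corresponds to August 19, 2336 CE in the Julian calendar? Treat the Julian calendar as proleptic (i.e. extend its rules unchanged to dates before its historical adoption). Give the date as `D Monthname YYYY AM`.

26 Mesori 2052 AM

The source date corresponds to 4 September 2336 in the Gregorian calendar (JDN 2574513).
That day falls on 26 Mesori 2052 AM in the Coptic calendar.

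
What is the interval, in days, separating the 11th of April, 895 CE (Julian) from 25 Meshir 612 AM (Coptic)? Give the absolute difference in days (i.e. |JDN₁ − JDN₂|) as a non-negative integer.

315

First date → JDN 2048057; second date → JDN 2048372.
The interval is |2048057 − 2048372| = 315 days.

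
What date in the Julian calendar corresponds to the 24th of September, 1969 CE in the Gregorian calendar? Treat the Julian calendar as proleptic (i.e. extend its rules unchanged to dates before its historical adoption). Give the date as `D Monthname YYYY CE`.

11 September 1969 CE

For dates in this range the Gregorian date is 13 days ahead of the Julian.
24 September 1969 Gregorian − 13 days → 11 September 1969 Julian.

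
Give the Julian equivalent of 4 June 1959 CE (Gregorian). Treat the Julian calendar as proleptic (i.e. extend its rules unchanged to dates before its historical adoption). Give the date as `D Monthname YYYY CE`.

22 May 1959 CE

At this point the Julian calendar is 13 days behind the Gregorian.
4 June 1959 Gregorian − 13 days → 22 May 1959 Julian.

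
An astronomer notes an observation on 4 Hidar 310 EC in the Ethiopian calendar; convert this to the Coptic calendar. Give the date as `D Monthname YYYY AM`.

4 Hathor 34 AM

Julian Day Number of the source date = 1837146.
Converting JDN 1837146 to the Coptic calendar gives 4 Hathor 34 AM.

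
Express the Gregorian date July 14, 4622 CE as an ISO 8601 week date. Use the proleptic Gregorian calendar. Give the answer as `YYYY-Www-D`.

4622-W28-7

The weekday is Sunday (ISO weekday 7).
That Sunday belongs to ISO week 28 of ISO year 4622.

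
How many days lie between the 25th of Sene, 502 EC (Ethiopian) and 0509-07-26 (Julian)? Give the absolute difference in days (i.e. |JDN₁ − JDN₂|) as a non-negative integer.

328

First date → JDN 1907505; second date → JDN 1907177.
The interval is |1907505 − 1907177| = 328 days.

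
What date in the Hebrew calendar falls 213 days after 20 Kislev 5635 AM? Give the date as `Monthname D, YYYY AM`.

Counting 213 days forward from JDN 2405857 reaches JDN 2406070, which is Sivan 27, 5635 AM.

Sivan 27, 5635 AM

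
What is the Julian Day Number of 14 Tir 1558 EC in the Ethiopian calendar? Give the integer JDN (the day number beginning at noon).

2293048

In the proleptic Gregorian calendar the same day is 19 January 1566.
JDN 2451545 is 1 January 2000 CE (Gregorian); the target day is −158497 days from there, so JDN = 2293048.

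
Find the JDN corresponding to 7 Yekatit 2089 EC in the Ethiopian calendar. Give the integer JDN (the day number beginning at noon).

2487019

In the Gregorian calendar the same day is 14 February 2097.
JDN 2400001 is 17 November 1858 CE (Gregorian), MJD 0; the target day is +87018 days from there, so JDN = 2487019.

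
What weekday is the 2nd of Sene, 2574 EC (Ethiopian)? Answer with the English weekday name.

In the Gregorian calendar this is 13 June 2582 (JDN 2664280).
JDN 2664280 mod 7 = 3, and JDN 0 was a Monday, so this is a Thursday.

Thursday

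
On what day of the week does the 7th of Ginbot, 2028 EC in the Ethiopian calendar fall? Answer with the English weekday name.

Thursday

In the Gregorian calendar this is 15 May 2036 (JDN 2464829).
2464829 ≡ 3 (mod 7); counting from Monday = 0 gives Thursday.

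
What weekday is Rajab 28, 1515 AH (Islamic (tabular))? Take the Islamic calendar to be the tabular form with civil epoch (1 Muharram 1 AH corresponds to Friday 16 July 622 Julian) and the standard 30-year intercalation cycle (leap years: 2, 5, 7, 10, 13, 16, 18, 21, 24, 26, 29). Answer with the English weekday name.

This is JDN 2485155 (8 January 2092 Gregorian).
JDN 2485155 mod 7 = 1, and JDN 0 was a Monday, so this is a Tuesday.

Tuesday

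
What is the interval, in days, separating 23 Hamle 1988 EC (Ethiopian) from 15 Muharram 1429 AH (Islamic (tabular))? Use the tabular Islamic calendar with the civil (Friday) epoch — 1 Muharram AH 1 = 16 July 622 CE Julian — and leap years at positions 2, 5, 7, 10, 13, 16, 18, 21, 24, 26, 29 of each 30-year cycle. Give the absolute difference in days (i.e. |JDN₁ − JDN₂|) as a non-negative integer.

4195

First date → JDN 2450295; second date → JDN 2454490.
The interval is |2450295 − 2454490| = 4195 days.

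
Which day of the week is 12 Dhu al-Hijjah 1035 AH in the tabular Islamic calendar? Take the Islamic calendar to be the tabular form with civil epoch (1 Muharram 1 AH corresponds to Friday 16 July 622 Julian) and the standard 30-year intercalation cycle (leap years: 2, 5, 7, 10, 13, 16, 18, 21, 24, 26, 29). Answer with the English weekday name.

This is JDN 2315191 (4 September 1626 Gregorian).
JDN 2315191 mod 7 = 4, and JDN 0 was a Monday, so this is a Friday.

Friday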